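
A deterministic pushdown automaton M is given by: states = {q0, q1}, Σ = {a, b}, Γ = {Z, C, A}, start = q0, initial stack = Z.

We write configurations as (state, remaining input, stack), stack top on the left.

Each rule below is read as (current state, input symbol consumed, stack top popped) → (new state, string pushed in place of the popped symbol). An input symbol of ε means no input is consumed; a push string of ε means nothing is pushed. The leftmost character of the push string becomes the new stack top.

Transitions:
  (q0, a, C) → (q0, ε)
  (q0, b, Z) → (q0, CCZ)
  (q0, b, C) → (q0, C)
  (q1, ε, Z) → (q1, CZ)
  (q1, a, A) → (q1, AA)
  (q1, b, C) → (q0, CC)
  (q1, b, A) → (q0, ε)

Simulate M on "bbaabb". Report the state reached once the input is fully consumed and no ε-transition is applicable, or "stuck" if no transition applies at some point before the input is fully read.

q0

(q0, bbaabb, Z)
  read b, top Z: go to q0, push CCZ → (q0, baabb, CCZ)
  read b, top C: go to q0, push C → (q0, aabb, CCZ)
  read a, top C: go to q0, push ε → (q0, abb, CZ)
  read a, top C: go to q0, push ε → (q0, bb, Z)
  read b, top Z: go to q0, push CCZ → (q0, b, CCZ)
  read b, top C: go to q0, push C → (q0, ε, CCZ)
All input consumed; M is in state q0.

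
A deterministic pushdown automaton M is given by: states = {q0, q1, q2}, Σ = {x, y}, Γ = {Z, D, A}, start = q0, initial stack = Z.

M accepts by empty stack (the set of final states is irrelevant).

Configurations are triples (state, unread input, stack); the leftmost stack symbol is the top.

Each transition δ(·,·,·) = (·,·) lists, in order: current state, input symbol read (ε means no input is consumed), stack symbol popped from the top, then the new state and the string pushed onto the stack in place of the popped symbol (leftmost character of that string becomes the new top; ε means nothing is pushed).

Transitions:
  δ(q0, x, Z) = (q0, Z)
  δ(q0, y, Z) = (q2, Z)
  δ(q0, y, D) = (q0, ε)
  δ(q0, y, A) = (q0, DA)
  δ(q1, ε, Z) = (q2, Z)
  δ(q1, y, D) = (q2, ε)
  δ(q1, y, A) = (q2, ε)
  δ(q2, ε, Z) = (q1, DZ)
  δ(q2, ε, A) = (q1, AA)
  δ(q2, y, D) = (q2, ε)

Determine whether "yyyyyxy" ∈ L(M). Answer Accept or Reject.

Reject

(q0, yyyyyxy, Z) ⊢ (q2, yyyyxy, Z) ⊢ (q1, yyyyxy, DZ) ⊢ (q2, yyyxy, Z) ⊢ (q1, yyyxy, DZ) ⊢ (q2, yyxy, Z) ⊢ (q1, yyxy, DZ) ⊢ (q2, yxy, Z) ⊢ (q1, yxy, DZ) ⊢ (q2, xy, Z) ⊢ (q1, xy, DZ)
No transition applies at (q1, xy, DZ); input not fully consumed.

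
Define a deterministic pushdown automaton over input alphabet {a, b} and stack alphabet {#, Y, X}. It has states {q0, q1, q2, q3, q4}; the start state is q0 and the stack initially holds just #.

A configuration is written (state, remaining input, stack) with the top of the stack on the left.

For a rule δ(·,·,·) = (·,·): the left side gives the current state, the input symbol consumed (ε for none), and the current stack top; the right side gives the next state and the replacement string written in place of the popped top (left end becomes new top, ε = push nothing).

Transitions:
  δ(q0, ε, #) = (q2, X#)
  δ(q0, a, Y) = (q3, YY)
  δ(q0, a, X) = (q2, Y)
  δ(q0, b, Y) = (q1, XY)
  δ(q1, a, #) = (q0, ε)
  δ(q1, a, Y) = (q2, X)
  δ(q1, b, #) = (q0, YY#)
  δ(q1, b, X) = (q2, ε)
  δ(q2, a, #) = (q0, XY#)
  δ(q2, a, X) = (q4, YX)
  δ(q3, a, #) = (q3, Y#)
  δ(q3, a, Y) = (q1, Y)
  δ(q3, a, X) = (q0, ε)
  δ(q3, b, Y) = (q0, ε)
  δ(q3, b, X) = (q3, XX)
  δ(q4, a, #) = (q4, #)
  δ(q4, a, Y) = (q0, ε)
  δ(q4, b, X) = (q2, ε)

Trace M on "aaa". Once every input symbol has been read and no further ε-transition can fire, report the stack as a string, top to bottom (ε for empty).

Y#

(q0, aaa, #)
  ε-move, top #: go to q2, push X# → (q2, aaa, X#)
  read a, top X: go to q4, push YX → (q4, aa, YX#)
  read a, top Y: go to q0, push ε → (q0, a, X#)
  read a, top X: go to q2, push Y → (q2, ε, Y#)
All input consumed in state q2 with stack Y#.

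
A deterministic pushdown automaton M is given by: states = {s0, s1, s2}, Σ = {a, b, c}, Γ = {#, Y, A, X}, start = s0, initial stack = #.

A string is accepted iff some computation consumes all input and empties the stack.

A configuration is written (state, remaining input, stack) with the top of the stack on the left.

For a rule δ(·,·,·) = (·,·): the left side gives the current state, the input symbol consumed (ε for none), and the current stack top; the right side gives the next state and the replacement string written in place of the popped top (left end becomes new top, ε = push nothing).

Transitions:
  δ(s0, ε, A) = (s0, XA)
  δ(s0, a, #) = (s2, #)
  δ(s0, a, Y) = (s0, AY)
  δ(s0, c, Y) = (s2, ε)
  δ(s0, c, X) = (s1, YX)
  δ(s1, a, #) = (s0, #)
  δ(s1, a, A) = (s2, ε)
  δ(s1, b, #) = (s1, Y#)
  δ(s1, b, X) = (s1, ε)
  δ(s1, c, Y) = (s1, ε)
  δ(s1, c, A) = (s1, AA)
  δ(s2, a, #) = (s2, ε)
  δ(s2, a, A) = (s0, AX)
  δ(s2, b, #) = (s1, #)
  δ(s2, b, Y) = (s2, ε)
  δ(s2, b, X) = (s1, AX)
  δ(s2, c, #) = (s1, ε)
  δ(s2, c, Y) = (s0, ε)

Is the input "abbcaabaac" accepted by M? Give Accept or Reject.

Accept

(s0, abbcaabaac, #)
  read a, top #: go to s2, push # → (s2, bbcaabaac, #)
  read b, top #: go to s1, push # → (s1, bcaabaac, #)
  read b, top #: go to s1, push Y# → (s1, caabaac, Y#)
  read c, top Y: go to s1, push ε → (s1, aabaac, #)
  read a, top #: go to s0, push # → (s0, abaac, #)
  read a, top #: go to s2, push # → (s2, baac, #)
  read b, top #: go to s1, push # → (s1, aac, #)
  read a, top #: go to s0, push # → (s0, ac, #)
  read a, top #: go to s2, push # → (s2, c, #)
  read c, top #: go to s1, push ε → (s1, ε, ε)
All input consumed and the stack is empty.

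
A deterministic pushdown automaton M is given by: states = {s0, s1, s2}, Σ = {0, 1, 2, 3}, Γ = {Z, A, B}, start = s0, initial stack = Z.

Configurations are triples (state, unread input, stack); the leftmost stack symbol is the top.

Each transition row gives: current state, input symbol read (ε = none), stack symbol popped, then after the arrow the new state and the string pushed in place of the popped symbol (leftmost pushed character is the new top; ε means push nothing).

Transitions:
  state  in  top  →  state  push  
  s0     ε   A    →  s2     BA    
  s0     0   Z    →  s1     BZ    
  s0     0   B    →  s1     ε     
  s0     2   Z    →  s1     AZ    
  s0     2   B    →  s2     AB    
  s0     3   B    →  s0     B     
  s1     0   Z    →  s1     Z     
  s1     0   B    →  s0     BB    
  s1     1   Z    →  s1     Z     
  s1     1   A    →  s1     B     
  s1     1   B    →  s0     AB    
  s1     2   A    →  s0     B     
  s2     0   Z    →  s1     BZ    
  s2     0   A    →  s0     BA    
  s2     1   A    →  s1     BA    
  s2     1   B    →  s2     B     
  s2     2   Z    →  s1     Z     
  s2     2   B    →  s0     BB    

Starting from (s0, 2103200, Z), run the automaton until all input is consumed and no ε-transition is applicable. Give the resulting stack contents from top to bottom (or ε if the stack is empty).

(s0, 2103200, Z)
  read 2, top Z: go to s1, push AZ → (s1, 103200, AZ)
  read 1, top A: go to s1, push B → (s1, 03200, BZ)
  read 0, top B: go to s0, push BB → (s0, 3200, BBZ)
  read 3, top B: go to s0, push B → (s0, 200, BBZ)
  read 2, top B: go to s2, push AB → (s2, 00, ABBZ)
  read 0, top A: go to s0, push BA → (s0, 0, BABBZ)
  read 0, top B: go to s1, push ε → (s1, ε, ABBZ)
All input consumed in state s1 with stack ABBZ.

ABBZ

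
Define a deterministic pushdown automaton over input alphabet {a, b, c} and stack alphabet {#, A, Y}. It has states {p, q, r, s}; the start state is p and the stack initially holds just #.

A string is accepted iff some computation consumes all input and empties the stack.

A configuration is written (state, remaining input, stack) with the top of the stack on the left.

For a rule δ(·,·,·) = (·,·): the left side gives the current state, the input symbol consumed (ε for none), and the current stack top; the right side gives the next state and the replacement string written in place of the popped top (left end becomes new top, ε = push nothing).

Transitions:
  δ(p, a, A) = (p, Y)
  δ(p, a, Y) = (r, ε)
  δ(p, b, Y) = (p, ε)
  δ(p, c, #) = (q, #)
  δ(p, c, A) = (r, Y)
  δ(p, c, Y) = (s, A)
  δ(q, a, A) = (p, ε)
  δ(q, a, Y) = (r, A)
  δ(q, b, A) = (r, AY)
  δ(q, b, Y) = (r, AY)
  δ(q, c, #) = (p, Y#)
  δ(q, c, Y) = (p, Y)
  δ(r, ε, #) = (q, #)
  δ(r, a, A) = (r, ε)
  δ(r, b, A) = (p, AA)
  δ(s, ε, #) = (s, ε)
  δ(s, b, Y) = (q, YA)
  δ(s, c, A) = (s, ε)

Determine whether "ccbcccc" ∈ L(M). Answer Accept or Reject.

(p, ccbcccc, #)
  read c, top #: go to q, push # → (q, cbcccc, #)
  read c, top #: go to p, push Y# → (p, bcccc, Y#)
  read b, top Y: go to p, push ε → (p, cccc, #)
  read c, top #: go to q, push # → (q, ccc, #)
  read c, top #: go to p, push Y# → (p, cc, Y#)
  read c, top Y: go to s, push A → (s, c, A#)
  read c, top A: go to s, push ε → (s, ε, #)
  ε-move, top #: go to s, push ε → (s, ε, ε)
All input consumed and the stack is empty.

Accept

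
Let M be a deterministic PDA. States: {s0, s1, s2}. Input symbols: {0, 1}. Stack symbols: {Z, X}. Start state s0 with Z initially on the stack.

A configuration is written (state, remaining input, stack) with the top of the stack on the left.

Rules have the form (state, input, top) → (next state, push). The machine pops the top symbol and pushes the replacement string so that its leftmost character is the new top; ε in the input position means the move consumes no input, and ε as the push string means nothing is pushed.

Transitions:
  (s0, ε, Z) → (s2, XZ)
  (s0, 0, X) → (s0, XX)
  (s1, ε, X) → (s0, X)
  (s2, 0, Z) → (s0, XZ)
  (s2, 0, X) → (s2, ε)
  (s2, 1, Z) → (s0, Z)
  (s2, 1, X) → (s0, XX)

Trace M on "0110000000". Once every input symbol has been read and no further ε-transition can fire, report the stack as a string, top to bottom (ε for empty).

XXXXXXXXXZ

(s0, 0110000000, Z)
  ε-move, top Z: go to s2, push XZ → (s2, 0110000000, XZ)
  read 0, top X: go to s2, push ε → (s2, 110000000, Z)
  read 1, top Z: go to s0, push Z → (s0, 10000000, Z)
  ε-move, top Z: go to s2, push XZ → (s2, 10000000, XZ)
  read 1, top X: go to s0, push XX → (s0, 0000000, XXZ)
  read 0, top X: go to s0, push XX → (s0, 000000, XXXZ)
  read 0, top X: go to s0, push XX → (s0, 00000, XXXXZ)
  read 0, top X: go to s0, push XX → (s0, 0000, XXXXXZ)
  read 0, top X: go to s0, push XX → (s0, 000, XXXXXXZ)
  read 0, top X: go to s0, push XX → (s0, 00, XXXXXXXZ)
  read 0, top X: go to s0, push XX → (s0, 0, XXXXXXXXZ)
  read 0, top X: go to s0, push XX → (s0, ε, XXXXXXXXXZ)
All input consumed in state s0 with stack XXXXXXXXXZ.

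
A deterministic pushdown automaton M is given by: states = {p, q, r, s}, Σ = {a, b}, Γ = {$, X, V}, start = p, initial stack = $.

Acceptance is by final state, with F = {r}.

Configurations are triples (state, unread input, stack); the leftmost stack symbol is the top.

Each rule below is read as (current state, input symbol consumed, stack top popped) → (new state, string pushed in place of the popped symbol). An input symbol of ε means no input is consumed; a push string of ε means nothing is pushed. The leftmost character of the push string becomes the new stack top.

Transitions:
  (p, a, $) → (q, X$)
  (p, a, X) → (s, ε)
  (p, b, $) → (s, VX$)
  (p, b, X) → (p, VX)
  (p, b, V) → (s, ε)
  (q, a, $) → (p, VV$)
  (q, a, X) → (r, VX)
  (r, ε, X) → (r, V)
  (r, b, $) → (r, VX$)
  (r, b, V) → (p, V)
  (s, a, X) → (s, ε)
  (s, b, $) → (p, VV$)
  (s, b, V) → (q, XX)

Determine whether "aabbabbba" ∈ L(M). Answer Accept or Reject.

Accept

(p, aabbabbba, $) ⊢ (q, abbabbba, X$) ⊢ (r, bbabbba, VX$) ⊢ (p, babbba, VX$) ⊢ (s, abbba, X$) ⊢ (s, bbba, $) ⊢ (p, bba, VV$) ⊢ (s, ba, V$) ⊢ (q, a, XX$) ⊢ (r, ε, VXX$)
All input consumed; state r ∈ F.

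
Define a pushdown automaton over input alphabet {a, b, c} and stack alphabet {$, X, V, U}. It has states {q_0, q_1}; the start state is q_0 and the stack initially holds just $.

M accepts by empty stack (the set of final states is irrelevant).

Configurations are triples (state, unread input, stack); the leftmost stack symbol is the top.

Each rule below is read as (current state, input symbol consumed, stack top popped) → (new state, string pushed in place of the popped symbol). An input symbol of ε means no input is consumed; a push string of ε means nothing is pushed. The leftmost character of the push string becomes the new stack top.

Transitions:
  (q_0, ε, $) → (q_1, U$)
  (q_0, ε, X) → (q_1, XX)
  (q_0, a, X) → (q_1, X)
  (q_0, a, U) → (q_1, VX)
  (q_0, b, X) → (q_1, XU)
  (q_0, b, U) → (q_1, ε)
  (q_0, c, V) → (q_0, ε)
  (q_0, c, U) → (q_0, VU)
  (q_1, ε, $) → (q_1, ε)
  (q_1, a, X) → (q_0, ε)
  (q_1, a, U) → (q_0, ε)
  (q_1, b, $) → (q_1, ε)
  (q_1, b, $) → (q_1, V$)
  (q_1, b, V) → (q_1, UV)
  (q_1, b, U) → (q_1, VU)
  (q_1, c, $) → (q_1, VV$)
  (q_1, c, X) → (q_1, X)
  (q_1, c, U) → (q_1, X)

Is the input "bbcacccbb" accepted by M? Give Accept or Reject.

Accept

One accepting computation: (q_0, bbcacccbb, $) ⊢ (q_1, bbcacccbb, U$) ⊢ (q_1, bcacccbb, VU$) ⊢ (q_1, cacccbb, UVU$) ⊢ (q_1, acccbb, XVU$) ⊢ (q_0, cccbb, VU$) ⊢ (q_0, ccbb, U$) ⊢ (q_0, cbb, VU$) ⊢ (q_0, bb, U$) ⊢ (q_1, b, $) ⊢ (q_1, ε, ε)
All input consumed and the stack is empty.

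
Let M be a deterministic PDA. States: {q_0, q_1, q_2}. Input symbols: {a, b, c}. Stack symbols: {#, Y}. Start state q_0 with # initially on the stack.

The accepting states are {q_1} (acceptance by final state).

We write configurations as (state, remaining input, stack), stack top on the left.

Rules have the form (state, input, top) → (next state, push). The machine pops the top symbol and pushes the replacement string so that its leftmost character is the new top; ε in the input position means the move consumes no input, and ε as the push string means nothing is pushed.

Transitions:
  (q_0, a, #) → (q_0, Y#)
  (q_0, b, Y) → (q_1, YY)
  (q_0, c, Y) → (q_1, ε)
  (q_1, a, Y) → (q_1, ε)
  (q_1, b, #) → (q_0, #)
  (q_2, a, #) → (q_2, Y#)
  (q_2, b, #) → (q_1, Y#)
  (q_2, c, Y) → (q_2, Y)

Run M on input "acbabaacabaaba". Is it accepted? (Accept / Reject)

(q_0, acbabaacabaaba, #)
  read a, top #: go to q_0, push Y# → (q_0, cbabaacabaaba, Y#)
  read c, top Y: go to q_1, push ε → (q_1, babaacabaaba, #)
  read b, top #: go to q_0, push # → (q_0, abaacabaaba, #)
  read a, top #: go to q_0, push Y# → (q_0, baacabaaba, Y#)
  read b, top Y: go to q_1, push YY → (q_1, aacabaaba, YY#)
  read a, top Y: go to q_1, push ε → (q_1, acabaaba, Y#)
  read a, top Y: go to q_1, push ε → (q_1, cabaaba, #)
No transition applies at (q_1, cabaaba, #); input not fully consumed.

Reject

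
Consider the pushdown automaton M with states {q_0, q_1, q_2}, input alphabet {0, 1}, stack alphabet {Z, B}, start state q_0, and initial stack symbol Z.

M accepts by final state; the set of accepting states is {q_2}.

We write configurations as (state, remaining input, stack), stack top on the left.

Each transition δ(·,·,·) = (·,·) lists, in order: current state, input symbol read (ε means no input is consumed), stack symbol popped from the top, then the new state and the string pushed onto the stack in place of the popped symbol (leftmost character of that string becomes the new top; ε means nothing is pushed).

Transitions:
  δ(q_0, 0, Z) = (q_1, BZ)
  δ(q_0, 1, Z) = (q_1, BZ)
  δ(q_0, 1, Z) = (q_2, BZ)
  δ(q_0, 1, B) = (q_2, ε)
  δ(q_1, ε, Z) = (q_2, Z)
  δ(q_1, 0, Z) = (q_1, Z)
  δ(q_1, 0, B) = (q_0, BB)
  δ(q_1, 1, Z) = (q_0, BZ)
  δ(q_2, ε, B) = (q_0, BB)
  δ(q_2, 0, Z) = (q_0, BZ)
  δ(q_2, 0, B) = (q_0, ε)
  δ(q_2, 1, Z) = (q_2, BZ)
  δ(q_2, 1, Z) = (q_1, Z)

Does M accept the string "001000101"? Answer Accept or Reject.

One accepting computation: (q_0, 001000101, Z) ⊢ (q_1, 01000101, BZ) ⊢ (q_0, 1000101, BBZ) ⊢ (q_2, 000101, BZ) ⊢ (q_0, 00101, Z) ⊢ (q_1, 0101, BZ) ⊢ (q_0, 101, BBZ) ⊢ (q_2, 01, BZ) ⊢ (q_0, 1, Z) ⊢ (q_2, ε, BZ)
All input consumed and state q_2 ∈ F.

Accept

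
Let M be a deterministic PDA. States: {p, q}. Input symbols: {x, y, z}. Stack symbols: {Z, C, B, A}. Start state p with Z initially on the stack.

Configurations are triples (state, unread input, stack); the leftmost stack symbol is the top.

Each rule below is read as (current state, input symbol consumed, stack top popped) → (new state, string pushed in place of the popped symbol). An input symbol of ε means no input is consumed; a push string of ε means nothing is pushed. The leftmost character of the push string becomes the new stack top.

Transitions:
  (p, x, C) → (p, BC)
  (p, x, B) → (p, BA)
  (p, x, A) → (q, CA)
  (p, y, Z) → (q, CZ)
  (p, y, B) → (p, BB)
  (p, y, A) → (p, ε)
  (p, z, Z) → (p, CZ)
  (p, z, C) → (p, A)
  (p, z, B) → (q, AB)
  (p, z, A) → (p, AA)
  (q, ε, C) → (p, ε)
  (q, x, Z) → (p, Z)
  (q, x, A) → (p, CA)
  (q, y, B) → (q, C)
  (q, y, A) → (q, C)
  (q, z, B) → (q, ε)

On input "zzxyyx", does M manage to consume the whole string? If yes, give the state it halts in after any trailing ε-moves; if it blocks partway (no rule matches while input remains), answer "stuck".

(p, zzxyyx, Z) ⊢ (p, zxyyx, CZ) ⊢ (p, xyyx, AZ) ⊢ (q, yyx, CAZ) ⊢ (p, yyx, AZ) ⊢ (p, yx, Z) ⊢ (q, x, CZ) ⊢ (p, x, Z)
No transition for (p, x, top Z); M blocks with input x remaining.

stuck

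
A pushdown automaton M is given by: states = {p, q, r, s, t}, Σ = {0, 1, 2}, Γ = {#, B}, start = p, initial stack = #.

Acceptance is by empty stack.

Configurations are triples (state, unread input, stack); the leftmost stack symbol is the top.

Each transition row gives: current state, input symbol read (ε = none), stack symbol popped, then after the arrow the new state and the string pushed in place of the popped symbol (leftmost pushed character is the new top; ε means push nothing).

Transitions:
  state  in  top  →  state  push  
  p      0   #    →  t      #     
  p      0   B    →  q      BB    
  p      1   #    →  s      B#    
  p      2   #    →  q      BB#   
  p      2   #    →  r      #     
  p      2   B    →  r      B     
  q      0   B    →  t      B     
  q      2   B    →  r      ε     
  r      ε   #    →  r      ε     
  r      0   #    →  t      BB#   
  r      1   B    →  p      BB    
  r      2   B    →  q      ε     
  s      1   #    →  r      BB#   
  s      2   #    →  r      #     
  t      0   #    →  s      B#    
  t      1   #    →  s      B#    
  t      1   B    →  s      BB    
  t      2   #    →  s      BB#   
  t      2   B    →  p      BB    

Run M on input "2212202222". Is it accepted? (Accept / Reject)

One accepting computation: (p, 2212202222, #) ⊢ (q, 212202222, BB#) ⊢ (r, 12202222, B#) ⊢ (p, 2202222, BB#) ⊢ (r, 202222, BB#) ⊢ (q, 02222, B#) ⊢ (t, 2222, B#) ⊢ (p, 222, BB#) ⊢ (r, 22, BB#) ⊢ (q, 2, B#) ⊢ (r, ε, #) ⊢ (r, ε, ε)
All input consumed and the stack is empty.

Accept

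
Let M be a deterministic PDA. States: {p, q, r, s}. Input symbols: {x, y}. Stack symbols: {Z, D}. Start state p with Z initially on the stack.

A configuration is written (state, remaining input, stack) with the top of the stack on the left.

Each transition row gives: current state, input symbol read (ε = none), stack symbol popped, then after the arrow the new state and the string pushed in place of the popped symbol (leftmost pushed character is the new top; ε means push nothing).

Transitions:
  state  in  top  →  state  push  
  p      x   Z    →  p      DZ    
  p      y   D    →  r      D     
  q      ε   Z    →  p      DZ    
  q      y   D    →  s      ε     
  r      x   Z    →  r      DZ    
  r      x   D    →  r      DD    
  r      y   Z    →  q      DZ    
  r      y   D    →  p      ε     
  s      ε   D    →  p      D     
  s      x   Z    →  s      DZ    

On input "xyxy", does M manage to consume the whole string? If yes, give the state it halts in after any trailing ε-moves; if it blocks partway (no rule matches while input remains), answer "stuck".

(p, xyxy, Z)
  read x, top Z: go to p, push DZ → (p, yxy, DZ)
  read y, top D: go to r, push D → (r, xy, DZ)
  read x, top D: go to r, push DD → (r, y, DDZ)
  read y, top D: go to p, push ε → (p, ε, DZ)
All input consumed; M is in state p.

p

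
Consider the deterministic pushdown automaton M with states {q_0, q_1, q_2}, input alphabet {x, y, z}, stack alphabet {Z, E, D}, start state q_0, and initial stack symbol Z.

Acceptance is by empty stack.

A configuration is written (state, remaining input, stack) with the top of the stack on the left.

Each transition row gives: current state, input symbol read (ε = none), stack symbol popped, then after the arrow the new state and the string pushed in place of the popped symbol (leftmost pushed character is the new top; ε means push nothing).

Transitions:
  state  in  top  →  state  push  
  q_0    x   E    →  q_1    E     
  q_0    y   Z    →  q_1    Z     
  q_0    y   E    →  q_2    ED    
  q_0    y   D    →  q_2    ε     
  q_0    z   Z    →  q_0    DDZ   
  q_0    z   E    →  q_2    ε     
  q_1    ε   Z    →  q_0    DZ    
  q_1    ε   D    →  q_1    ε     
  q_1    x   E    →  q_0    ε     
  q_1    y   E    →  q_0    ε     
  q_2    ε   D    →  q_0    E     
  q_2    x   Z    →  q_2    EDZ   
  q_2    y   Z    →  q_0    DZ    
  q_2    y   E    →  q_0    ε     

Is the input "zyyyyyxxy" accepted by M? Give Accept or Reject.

(q_0, zyyyyyxxy, Z) ⊢ (q_0, yyyyyxxy, DDZ) ⊢ (q_2, yyyyxxy, DZ) ⊢ (q_0, yyyyxxy, EZ) ⊢ (q_2, yyyxxy, EDZ) ⊢ (q_0, yyxxy, DZ) ⊢ (q_2, yxxy, Z) ⊢ (q_0, xxy, DZ)
No transition applies at (q_0, xxy, DZ); input not fully consumed.

Reject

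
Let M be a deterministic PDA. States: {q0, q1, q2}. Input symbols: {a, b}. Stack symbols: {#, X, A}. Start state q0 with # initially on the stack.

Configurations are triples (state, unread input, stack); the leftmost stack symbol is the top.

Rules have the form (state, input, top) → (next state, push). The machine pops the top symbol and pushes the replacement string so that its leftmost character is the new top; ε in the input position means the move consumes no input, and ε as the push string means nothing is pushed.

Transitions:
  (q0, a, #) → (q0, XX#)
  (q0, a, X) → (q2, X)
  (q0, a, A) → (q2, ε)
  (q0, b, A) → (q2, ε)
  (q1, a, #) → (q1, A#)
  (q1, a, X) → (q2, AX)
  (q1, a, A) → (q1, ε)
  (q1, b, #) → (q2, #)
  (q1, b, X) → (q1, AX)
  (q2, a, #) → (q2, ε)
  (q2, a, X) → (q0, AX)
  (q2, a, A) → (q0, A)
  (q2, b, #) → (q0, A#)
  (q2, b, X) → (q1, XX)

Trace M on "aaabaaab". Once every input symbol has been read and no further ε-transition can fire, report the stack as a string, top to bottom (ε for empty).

XX#

(q0, aaabaaab, #)
  read a, top #: go to q0, push XX# → (q0, aabaaab, XX#)
  read a, top X: go to q2, push X → (q2, abaaab, XX#)
  read a, top X: go to q0, push AX → (q0, baaab, AXX#)
  read b, top A: go to q2, push ε → (q2, aaab, XX#)
  read a, top X: go to q0, push AX → (q0, aab, AXX#)
  read a, top A: go to q2, push ε → (q2, ab, XX#)
  read a, top X: go to q0, push AX → (q0, b, AXX#)
  read b, top A: go to q2, push ε → (q2, ε, XX#)
All input consumed in state q2 with stack XX#.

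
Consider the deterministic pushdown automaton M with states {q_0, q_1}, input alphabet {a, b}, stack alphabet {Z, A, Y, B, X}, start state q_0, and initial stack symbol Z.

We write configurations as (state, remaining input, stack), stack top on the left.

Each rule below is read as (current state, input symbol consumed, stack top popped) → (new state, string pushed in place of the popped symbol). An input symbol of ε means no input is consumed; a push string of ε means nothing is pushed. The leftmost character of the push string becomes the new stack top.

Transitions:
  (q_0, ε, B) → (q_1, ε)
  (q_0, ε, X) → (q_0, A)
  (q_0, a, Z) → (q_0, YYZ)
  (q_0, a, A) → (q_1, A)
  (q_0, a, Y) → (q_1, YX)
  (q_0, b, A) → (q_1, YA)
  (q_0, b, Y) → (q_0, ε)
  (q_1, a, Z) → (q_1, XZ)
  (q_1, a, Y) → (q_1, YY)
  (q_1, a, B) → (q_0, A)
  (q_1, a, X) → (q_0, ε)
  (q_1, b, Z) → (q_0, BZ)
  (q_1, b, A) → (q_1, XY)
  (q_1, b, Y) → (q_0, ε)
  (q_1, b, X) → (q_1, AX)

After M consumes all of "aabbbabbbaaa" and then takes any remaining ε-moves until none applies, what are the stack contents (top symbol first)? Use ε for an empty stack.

YYXXYYZ

(q_0, aabbbabbbaaa, Z)
  read a, top Z: go to q_0, push YYZ → (q_0, abbbabbbaaa, YYZ)
  read a, top Y: go to q_1, push YX → (q_1, bbbabbbaaa, YXYZ)
  read b, top Y: go to q_0, push ε → (q_0, bbabbbaaa, XYZ)
  ε-move, top X: go to q_0, push A → (q_0, bbabbbaaa, AYZ)
  read b, top A: go to q_1, push YA → (q_1, babbbaaa, YAYZ)
  read b, top Y: go to q_0, push ε → (q_0, abbbaaa, AYZ)
  read a, top A: go to q_1, push A → (q_1, bbbaaa, AYZ)
  read b, top A: go to q_1, push XY → (q_1, bbaaa, XYYZ)
  read b, top X: go to q_1, push AX → (q_1, baaa, AXYYZ)
  read b, top A: go to q_1, push XY → (q_1, aaa, XYXYYZ)
  read a, top X: go to q_0, push ε → (q_0, aa, YXYYZ)
  read a, top Y: go to q_1, push YX → (q_1, a, YXXYYZ)
  read a, top Y: go to q_1, push YY → (q_1, ε, YYXXYYZ)
All input consumed in state q_1 with stack YYXXYYZ.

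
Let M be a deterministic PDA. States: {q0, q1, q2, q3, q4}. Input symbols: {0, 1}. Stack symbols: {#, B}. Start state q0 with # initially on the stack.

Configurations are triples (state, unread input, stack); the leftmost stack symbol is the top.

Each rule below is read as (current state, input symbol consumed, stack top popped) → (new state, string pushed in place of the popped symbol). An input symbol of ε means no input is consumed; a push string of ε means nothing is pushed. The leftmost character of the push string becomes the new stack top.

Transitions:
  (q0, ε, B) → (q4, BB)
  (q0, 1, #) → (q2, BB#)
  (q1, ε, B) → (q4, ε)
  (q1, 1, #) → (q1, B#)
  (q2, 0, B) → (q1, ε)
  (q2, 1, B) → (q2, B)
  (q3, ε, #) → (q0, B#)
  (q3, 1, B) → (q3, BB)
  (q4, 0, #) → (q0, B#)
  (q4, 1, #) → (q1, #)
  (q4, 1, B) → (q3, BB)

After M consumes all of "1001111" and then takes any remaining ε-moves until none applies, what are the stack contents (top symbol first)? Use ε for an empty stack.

(q0, 1001111, #)
  read 1, top #: go to q2, push BB# → (q2, 001111, BB#)
  read 0, top B: go to q1, push ε → (q1, 01111, B#)
  ε-move, top B: go to q4, push ε → (q4, 01111, #)
  read 0, top #: go to q0, push B# → (q0, 1111, B#)
  ε-move, top B: go to q4, push BB → (q4, 1111, BB#)
  read 1, top B: go to q3, push BB → (q3, 111, BBB#)
  read 1, top B: go to q3, push BB → (q3, 11, BBBB#)
  read 1, top B: go to q3, push BB → (q3, 1, BBBBB#)
  read 1, top B: go to q3, push BB → (q3, ε, BBBBBB#)
All input consumed in state q3 with stack BBBBBB#.

BBBBBB#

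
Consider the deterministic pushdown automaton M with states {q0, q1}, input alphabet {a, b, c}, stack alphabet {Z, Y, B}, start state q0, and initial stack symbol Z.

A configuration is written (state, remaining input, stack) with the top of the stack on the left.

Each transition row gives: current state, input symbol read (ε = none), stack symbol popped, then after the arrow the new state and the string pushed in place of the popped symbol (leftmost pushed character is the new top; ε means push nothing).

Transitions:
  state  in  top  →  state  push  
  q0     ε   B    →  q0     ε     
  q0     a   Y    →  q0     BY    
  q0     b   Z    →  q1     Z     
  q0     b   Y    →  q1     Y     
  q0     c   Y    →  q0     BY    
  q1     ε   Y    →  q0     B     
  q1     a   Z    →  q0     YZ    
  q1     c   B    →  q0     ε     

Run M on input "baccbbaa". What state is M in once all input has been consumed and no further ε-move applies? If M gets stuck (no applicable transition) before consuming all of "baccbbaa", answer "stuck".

q0

(q0, baccbbaa, Z)
  read b, top Z: go to q1, push Z → (q1, accbbaa, Z)
  read a, top Z: go to q0, push YZ → (q0, ccbbaa, YZ)
  read c, top Y: go to q0, push BY → (q0, cbbaa, BYZ)
  ε-move, top B: go to q0, push ε → (q0, cbbaa, YZ)
  read c, top Y: go to q0, push BY → (q0, bbaa, BYZ)
  ε-move, top B: go to q0, push ε → (q0, bbaa, YZ)
  read b, top Y: go to q1, push Y → (q1, baa, YZ)
  ε-move, top Y: go to q0, push B → (q0, baa, BZ)
  ε-move, top B: go to q0, push ε → (q0, baa, Z)
  read b, top Z: go to q1, push Z → (q1, aa, Z)
  read a, top Z: go to q0, push YZ → (q0, a, YZ)
  read a, top Y: go to q0, push BY → (q0, ε, BYZ)
  ε-move, top B: go to q0, push ε → (q0, ε, YZ)
All input consumed; M is in state q0.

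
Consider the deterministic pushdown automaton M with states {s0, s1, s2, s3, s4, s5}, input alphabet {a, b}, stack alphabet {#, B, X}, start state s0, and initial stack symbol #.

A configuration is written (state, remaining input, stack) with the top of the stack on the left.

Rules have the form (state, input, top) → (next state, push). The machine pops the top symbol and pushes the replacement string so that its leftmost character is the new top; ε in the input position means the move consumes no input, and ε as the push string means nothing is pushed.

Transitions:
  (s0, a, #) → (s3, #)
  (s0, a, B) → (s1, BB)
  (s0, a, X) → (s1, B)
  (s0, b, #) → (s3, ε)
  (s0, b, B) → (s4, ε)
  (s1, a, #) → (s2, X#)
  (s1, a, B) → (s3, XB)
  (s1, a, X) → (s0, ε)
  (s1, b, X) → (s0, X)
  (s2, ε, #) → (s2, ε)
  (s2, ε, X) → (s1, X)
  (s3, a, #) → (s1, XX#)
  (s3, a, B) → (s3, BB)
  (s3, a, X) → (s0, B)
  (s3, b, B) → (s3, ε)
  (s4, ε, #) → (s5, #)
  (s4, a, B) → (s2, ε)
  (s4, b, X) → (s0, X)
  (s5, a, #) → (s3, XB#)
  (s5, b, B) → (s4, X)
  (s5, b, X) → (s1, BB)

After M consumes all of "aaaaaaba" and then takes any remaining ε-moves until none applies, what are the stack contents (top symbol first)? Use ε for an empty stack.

(s0, aaaaaaba, #)
  read a, top #: go to s3, push # → (s3, aaaaaba, #)
  read a, top #: go to s1, push XX# → (s1, aaaaba, XX#)
  read a, top X: go to s0, push ε → (s0, aaaba, X#)
  read a, top X: go to s1, push B → (s1, aaba, B#)
  read a, top B: go to s3, push XB → (s3, aba, XB#)
  read a, top X: go to s0, push B → (s0, ba, BB#)
  read b, top B: go to s4, push ε → (s4, a, B#)
  read a, top B: go to s2, push ε → (s2, ε, #)
  ε-move, top #: go to s2, push ε → (s2, ε, ε)
All input consumed in state s2 with stack ε.

ε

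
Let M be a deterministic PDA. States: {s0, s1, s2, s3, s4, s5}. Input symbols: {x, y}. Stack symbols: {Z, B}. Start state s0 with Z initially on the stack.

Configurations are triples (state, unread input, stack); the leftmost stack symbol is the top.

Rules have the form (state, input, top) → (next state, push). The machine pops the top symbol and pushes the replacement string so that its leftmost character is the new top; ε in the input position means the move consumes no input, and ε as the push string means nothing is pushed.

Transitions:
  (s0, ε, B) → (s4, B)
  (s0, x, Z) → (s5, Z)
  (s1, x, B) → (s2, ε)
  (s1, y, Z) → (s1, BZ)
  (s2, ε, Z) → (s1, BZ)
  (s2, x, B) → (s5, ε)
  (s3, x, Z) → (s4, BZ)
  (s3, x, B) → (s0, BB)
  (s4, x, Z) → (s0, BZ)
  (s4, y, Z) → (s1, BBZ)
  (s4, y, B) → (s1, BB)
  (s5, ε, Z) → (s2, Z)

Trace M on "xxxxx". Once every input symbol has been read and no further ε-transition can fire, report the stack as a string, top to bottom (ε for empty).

BZ

(s0, xxxxx, Z)
  read x, top Z: go to s5, push Z → (s5, xxxx, Z)
  ε-move, top Z: go to s2, push Z → (s2, xxxx, Z)
  ε-move, top Z: go to s1, push BZ → (s1, xxxx, BZ)
  read x, top B: go to s2, push ε → (s2, xxx, Z)
  ε-move, top Z: go to s1, push BZ → (s1, xxx, BZ)
  read x, top B: go to s2, push ε → (s2, xx, Z)
  ε-move, top Z: go to s1, push BZ → (s1, xx, BZ)
  read x, top B: go to s2, push ε → (s2, x, Z)
  ε-move, top Z: go to s1, push BZ → (s1, x, BZ)
  read x, top B: go to s2, push ε → (s2, ε, Z)
  ε-move, top Z: go to s1, push BZ → (s1, ε, BZ)
All input consumed in state s1 with stack BZ.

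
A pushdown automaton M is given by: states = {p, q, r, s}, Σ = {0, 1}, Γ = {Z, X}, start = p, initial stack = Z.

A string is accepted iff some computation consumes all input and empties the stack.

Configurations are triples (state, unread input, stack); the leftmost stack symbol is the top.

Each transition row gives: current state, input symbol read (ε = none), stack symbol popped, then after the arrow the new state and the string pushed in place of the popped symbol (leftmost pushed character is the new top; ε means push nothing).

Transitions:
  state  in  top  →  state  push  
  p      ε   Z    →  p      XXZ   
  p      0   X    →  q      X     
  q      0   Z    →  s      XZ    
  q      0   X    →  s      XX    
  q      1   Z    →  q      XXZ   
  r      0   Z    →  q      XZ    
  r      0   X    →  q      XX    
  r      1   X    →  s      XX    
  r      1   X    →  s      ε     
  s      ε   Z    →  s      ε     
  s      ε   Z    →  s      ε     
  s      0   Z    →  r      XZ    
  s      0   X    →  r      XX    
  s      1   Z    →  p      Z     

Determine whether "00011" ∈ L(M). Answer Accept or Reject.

Reject

No computation consumes all input and empties the stack.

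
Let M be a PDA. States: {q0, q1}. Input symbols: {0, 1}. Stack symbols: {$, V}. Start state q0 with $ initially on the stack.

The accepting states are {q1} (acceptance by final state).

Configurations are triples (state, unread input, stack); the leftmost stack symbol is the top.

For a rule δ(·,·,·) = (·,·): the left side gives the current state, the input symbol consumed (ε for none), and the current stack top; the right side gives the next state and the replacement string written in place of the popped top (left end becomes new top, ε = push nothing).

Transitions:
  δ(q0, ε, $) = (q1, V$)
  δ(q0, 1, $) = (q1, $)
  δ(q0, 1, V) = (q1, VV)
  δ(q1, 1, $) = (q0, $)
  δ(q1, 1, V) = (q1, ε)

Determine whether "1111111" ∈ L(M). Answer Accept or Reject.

Accept

One accepting computation: (q0, 1111111, $) ⊢ (q1, 111111, $) ⊢ (q0, 11111, $) ⊢ (q1, 1111, $) ⊢ (q0, 111, $) ⊢ (q1, 11, $) ⊢ (q0, 1, $) ⊢ (q1, ε, $)
All input consumed and state q1 ∈ F.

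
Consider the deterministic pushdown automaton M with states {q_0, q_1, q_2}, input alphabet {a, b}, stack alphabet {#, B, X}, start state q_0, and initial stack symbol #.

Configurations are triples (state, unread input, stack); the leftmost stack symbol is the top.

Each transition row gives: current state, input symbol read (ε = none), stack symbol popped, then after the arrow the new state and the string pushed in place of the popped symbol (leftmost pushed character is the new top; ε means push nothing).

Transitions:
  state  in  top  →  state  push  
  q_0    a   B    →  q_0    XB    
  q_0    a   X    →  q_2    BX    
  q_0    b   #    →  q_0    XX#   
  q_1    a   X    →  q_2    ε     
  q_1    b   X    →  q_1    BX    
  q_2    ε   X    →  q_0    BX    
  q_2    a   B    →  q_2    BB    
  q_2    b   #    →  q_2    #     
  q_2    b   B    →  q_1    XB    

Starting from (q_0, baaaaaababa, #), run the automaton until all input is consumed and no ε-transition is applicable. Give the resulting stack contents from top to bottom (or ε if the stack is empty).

(q_0, baaaaaababa, #)
  read b, top #: go to q_0, push XX# → (q_0, aaaaaababa, XX#)
  read a, top X: go to q_2, push BX → (q_2, aaaaababa, BXX#)
  read a, top B: go to q_2, push BB → (q_2, aaaababa, BBXX#)
  read a, top B: go to q_2, push BB → (q_2, aaababa, BBBXX#)
  read a, top B: go to q_2, push BB → (q_2, aababa, BBBBXX#)
  read a, top B: go to q_2, push BB → (q_2, ababa, BBBBBXX#)
  read a, top B: go to q_2, push BB → (q_2, baba, BBBBBBXX#)
  read b, top B: go to q_1, push XB → (q_1, aba, XBBBBBBXX#)
  read a, top X: go to q_2, push ε → (q_2, ba, BBBBBBXX#)
  read b, top B: go to q_1, push XB → (q_1, a, XBBBBBBXX#)
  read a, top X: go to q_2, push ε → (q_2, ε, BBBBBBXX#)
All input consumed in state q_2 with stack BBBBBBXX#.

BBBBBBXX#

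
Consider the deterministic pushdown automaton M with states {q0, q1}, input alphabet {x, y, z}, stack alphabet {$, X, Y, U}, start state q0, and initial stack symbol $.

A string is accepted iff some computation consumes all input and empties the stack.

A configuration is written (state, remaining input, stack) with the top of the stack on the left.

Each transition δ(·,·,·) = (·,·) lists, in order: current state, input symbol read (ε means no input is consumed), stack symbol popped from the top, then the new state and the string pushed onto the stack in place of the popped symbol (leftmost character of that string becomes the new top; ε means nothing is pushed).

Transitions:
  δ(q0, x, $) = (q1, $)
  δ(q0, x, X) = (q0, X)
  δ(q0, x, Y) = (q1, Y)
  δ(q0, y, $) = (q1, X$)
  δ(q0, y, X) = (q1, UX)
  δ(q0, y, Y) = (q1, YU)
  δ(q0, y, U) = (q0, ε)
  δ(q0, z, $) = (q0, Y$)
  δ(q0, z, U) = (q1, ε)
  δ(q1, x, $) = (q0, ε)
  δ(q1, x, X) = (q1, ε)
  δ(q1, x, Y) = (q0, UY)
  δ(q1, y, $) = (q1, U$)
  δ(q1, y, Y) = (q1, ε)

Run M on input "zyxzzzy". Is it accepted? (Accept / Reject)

(q0, zyxzzzy, $)
  read z, top $: go to q0, push Y$ → (q0, yxzzzy, Y$)
  read y, top Y: go to q1, push YU → (q1, xzzzy, YU$)
  read x, top Y: go to q0, push UY → (q0, zzzy, UYU$)
  read z, top U: go to q1, push ε → (q1, zzy, YU$)
No transition applies at (q1, zzy, YU$); input not fully consumed.

Reject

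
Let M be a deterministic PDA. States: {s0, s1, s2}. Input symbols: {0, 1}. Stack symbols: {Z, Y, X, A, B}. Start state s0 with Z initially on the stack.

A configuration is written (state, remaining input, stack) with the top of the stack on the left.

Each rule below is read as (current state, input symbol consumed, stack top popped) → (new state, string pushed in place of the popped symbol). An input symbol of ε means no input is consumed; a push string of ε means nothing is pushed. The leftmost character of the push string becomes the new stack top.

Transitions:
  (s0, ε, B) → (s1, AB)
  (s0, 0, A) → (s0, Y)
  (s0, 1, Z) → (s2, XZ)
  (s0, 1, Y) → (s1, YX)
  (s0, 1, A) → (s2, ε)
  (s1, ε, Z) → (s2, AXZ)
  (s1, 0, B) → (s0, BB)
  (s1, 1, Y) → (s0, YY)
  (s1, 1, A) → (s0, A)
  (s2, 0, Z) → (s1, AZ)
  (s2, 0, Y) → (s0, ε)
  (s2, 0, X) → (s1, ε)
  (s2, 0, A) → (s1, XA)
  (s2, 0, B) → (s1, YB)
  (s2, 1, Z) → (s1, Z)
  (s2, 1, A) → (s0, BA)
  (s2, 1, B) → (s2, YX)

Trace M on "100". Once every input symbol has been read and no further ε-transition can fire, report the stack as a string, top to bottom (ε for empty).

XAXZ

(s0, 100, Z) ⊢ (s2, 00, XZ) ⊢ (s1, 0, Z) ⊢ (s2, 0, AXZ) ⊢ (s1, ε, XAXZ)
All input consumed in state s1 with stack XAXZ.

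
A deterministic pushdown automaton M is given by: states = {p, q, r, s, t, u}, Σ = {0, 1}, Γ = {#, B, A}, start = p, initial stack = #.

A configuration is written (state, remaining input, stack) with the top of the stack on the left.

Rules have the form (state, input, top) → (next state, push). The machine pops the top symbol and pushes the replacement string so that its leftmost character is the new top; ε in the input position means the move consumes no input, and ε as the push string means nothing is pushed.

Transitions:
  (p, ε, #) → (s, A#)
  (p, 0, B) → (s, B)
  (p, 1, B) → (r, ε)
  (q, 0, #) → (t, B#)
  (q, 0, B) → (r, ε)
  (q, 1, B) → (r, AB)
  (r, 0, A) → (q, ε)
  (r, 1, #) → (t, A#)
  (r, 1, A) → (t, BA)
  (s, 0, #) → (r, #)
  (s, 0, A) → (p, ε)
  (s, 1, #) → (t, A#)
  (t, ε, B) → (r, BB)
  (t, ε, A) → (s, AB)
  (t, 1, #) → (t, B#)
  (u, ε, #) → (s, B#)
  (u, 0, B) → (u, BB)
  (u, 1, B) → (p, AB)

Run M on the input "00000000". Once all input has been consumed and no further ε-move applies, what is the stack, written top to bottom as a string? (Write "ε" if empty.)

(p, 00000000, #) ⊢ (s, 00000000, A#) ⊢ (p, 0000000, #) ⊢ (s, 0000000, A#) ⊢ (p, 000000, #) ⊢ (s, 000000, A#) ⊢ (p, 00000, #) ⊢ (s, 00000, A#) ⊢ (p, 0000, #) ⊢ (s, 0000, A#) ⊢ (p, 000, #) ⊢ (s, 000, A#) ⊢ (p, 00, #) ⊢ (s, 00, A#) ⊢ (p, 0, #) ⊢ (s, 0, A#) ⊢ (p, ε, #) ⊢ (s, ε, A#)
All input consumed in state s with stack A#.

A#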